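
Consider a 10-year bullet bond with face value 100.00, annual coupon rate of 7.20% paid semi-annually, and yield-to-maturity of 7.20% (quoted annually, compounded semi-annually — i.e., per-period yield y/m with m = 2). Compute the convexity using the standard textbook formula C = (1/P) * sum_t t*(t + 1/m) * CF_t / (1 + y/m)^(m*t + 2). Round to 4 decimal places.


Coupon per period c = face * coupon_rate / m = 3.600000
Periods per year m = 2; per-period yield y/m = 0.036000
Number of cashflows N = 20
Cashflows (t years, CF_t, discount factor 1/(1+y/m)^(m*t), PV):
  t = 0.5000: CF_t = 3.600000, DF = 0.965251, PV = 3.474903
  t = 1.0000: CF_t = 3.600000, DF = 0.931709, PV = 3.354154
  t = 1.5000: CF_t = 3.600000, DF = 0.899333, PV = 3.237600
  t = 2.0000: CF_t = 3.600000, DF = 0.868082, PV = 3.125097
  t = 2.5000: CF_t = 3.600000, DF = 0.837917, PV = 3.016503
  t = 3.0000: CF_t = 3.600000, DF = 0.808801, PV = 2.911682
  t = 3.5000: CF_t = 3.600000, DF = 0.780696, PV = 2.810504
  t = 4.0000: CF_t = 3.600000, DF = 0.753567, PV = 2.712842
  t = 4.5000: CF_t = 3.600000, DF = 0.727381, PV = 2.618573
  t = 5.0000: CF_t = 3.600000, DF = 0.702106, PV = 2.527580
  t = 5.5000: CF_t = 3.600000, DF = 0.677708, PV = 2.439749
  t = 6.0000: CF_t = 3.600000, DF = 0.654158, PV = 2.354970
  t = 6.5000: CF_t = 3.600000, DF = 0.631427, PV = 2.273137
  t = 7.0000: CF_t = 3.600000, DF = 0.609486, PV = 2.194148
  t = 7.5000: CF_t = 3.600000, DF = 0.588307, PV = 2.117904
  t = 8.0000: CF_t = 3.600000, DF = 0.567863, PV = 2.044308
  t = 8.5000: CF_t = 3.600000, DF = 0.548131, PV = 1.973271
  t = 9.0000: CF_t = 3.600000, DF = 0.529084, PV = 1.904701
  t = 9.5000: CF_t = 3.600000, DF = 0.510699, PV = 1.838515
  t = 10.0000: CF_t = 103.600000, DF = 0.492952, PV = 51.069858
Price P = sum_t PV_t = 100.000000
Convexity numerator sum_t t*(t + 1/m) * CF_t / (1+y/m)^(m*t + 2):
  t = 0.5000: term = 1.618800
  t = 1.0000: term = 4.687645
  t = 1.5000: term = 9.049508
  t = 2.0000: term = 14.558411
  t = 2.5000: term = 21.078780
  t = 3.0000: term = 28.484838
  t = 3.5000: term = 36.660023
  t = 4.0000: term = 45.496444
  t = 4.5000: term = 54.894358
  t = 5.0000: term = 64.761683
  t = 5.5000: term = 75.013533
  t = 6.0000: term = 85.571773
  t = 6.5000: term = 96.364610
  t = 7.0000: term = 107.326191
  t = 7.5000: term = 118.396240
  t = 8.0000: term = 129.519696
  t = 8.5000: term = 140.646388
  t = 9.0000: term = 151.730716
  t = 9.5000: term = 162.731356
  t = 10.0000: term = 4996.138113
Convexity = (1/P) * sum = 6344.729107 / 100.000000 = 63.447291

Answer: Convexity = 63.4473


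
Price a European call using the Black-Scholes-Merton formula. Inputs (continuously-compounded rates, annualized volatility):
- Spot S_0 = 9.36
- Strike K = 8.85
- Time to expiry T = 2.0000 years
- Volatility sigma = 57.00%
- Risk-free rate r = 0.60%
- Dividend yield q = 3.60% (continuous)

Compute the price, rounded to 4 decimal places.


Answer: Price = 2.7151

Derivation:
d1 = (ln(S/K) + (r - q + 0.5*sigma^2) * T) / (sigma * sqrt(T)) = 0.39812324
d2 = d1 - sigma * sqrt(T) = -0.40797849
exp(-rT) = 0.98807171; exp(-qT) = 0.93053090
C = S_0 * exp(-qT) * N(d1) - K * exp(-rT) * N(d2)
N(d1) = 0.65473033; N(d2) = 0.34164473
C = 9.3600 * 0.93053090 * 0.65473033 - 8.8500 * 0.98807171 * 0.34164473 = 2.7151


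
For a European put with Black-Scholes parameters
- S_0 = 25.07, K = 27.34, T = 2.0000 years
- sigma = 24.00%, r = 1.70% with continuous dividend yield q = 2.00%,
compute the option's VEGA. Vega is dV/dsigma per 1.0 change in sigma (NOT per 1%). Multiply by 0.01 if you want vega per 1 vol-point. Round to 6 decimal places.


d1 = -0.1033522566; d2 = -0.4427635116
phi(d1) = 0.3968172714; exp(-qT) = 0.9607894392; exp(-rT) = 0.9665715046
Vega = S * exp(-qT) * phi(d1) * sqrt(T) = 25.0700 * 0.9607894392 * 0.3968172714 * 1.4142135624 = 13.517243

Answer: Vega = 13.517243


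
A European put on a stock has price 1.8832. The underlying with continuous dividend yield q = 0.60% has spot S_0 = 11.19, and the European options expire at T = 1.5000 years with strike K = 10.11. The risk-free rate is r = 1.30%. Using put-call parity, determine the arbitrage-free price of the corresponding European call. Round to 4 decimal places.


Answer: Call price = 3.0582

Derivation:
Put-call parity: C - P = S_0 * exp(-qT) - K * exp(-rT).
S_0 * exp(-qT) = 11.1900 * 0.99104038 = 11.08974184
K * exp(-rT) = 10.1100 * 0.98068890 = 9.91476473
C = P + S*exp(-qT) - K*exp(-rT)
C = 1.8832 + 11.08974184 - 9.91476473 = 3.0582


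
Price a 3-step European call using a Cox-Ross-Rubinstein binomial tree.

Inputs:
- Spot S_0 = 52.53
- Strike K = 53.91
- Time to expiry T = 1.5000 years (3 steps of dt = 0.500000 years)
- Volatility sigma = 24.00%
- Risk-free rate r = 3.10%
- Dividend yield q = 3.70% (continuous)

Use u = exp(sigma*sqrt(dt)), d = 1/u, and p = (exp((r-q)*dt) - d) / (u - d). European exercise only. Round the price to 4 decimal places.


Answer: Price = V(0,0) = 5.5426

Derivation:
dt = T/N = 0.500000
u = exp(sigma*sqrt(dt)) = 1.184956; d = 1/u = 0.843913
p = (exp((r-q)*dt) - d) / (u - d) = 0.448892
Discount per step: exp(-r*dt) = 0.984620
Stock lattice S(k, i) with i counting down-moves:
  k=0: S(0,0) = 52.5300
  k=1: S(1,0) = 62.2457; S(1,1) = 44.3308
  k=2: S(2,0) = 73.7585; S(2,1) = 52.5300; S(2,2) = 37.4113
  k=3: S(3,0) = 87.4005; S(3,1) = 62.2457; S(3,2) = 44.3308; S(3,3) = 31.5719
Terminal payoffs V(N, i) = max(S_T - K, 0):
  V(3,0) = 33.490527; V(3,1) = 8.335738; V(3,2) = 0.000000; V(3,3) = 0.000000
Backward induction: V(k, i) = exp(-r*dt) * [p * V(k+1, i) + (1-p) * V(k+1, i+1)].
  V(2,0) = exp(-r*dt) * [p*33.490527 + (1-p)*8.335738] = 19.325635
  V(2,1) = exp(-r*dt) * [p*8.335738 + (1-p)*0.000000] = 3.684293
  V(2,2) = exp(-r*dt) * [p*0.000000 + (1-p)*0.000000] = 0.000000
  V(1,0) = exp(-r*dt) * [p*19.325635 + (1-p)*3.684293] = 10.540905
  V(1,1) = exp(-r*dt) * [p*3.684293 + (1-p)*0.000000] = 1.628412
  V(0,0) = exp(-r*dt) * [p*10.540905 + (1-p)*1.628412] = 5.542577


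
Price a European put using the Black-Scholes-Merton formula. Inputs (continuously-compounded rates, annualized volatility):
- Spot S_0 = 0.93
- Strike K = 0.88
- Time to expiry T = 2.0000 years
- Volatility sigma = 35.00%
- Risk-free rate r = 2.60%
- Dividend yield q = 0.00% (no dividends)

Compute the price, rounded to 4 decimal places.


d1 = (ln(S/K) + (r - q + 0.5*sigma^2) * T) / (sigma * sqrt(T)) = 0.46419071
d2 = d1 - sigma * sqrt(T) = -0.03078404
exp(-rT) = 0.94932887; exp(-qT) = 1.00000000
P = K * exp(-rT) * N(-d2) - S_0 * exp(-qT) * N(-d1)
N(-d1) = 0.32125556; N(-d2) = 0.51227911
P = 0.8800 * 0.94932887 * 0.51227911 - 0.9300 * 1.00000000 * 0.32125556 = 0.1292

Answer: Price = 0.1292


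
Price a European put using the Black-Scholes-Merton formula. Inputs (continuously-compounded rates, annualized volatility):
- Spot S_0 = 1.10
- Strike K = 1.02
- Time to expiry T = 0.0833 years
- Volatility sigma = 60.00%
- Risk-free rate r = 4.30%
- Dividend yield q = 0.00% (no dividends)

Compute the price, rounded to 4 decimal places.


d1 = (ln(S/K) + (r - q + 0.5*sigma^2) * T) / (sigma * sqrt(T)) = 0.54329974
d2 = d1 - sigma * sqrt(T) = 0.37012930
exp(-rT) = 0.99642451; exp(-qT) = 1.00000000
P = K * exp(-rT) * N(-d2) - S_0 * exp(-qT) * N(-d1)
N(-d1) = 0.29346172; N(-d2) = 0.35564308
P = 1.0200 * 0.99642451 * 0.35564308 - 1.1000 * 1.00000000 * 0.29346172 = 0.0387

Answer: Price = 0.0387


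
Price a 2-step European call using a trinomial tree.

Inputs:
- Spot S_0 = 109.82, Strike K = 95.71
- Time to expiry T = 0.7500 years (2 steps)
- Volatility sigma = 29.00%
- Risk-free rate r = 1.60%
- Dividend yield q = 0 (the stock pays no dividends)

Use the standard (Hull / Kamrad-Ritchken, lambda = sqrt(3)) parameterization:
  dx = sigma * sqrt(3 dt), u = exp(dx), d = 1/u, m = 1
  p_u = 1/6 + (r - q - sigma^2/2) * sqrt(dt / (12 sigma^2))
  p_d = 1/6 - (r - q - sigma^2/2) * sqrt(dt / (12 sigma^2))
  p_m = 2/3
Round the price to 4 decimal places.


Answer: Price = V(0,0) = 20.0378

Derivation:
dt = T/N = 0.375000; dx = sigma*sqrt(3*dt) = 0.307591
u = exp(dx) = 1.360145; d = 1/u = 0.735216
p_u = 0.150787, p_m = 0.666667, p_d = 0.182546
Discount per step: exp(-r*dt) = 0.994018
Stock lattice S(k, j) with j the centered position index:
  k=0: S(0,+0) = 109.8200
  k=1: S(1,-1) = 80.7414; S(1,+0) = 109.8200; S(1,+1) = 149.3711
  k=2: S(2,-2) = 59.3623; S(2,-1) = 80.7414; S(2,+0) = 109.8200; S(2,+1) = 149.3711; S(2,+2) = 203.1664
Terminal payoffs V(N, j) = max(S_T - K, 0):
  V(2,-2) = 0.000000; V(2,-1) = 0.000000; V(2,+0) = 14.110000; V(2,+1) = 53.661145; V(2,+2) = 107.456443
Backward induction: V(k, j) = exp(-r*dt) * [p_u * V(k+1, j+1) + p_m * V(k+1, j) + p_d * V(k+1, j-1)]
  V(1,-1) = exp(-r*dt) * [p_u*14.110000 + p_m*0.000000 + p_d*0.000000] = 2.114881
  V(1,+0) = exp(-r*dt) * [p_u*53.661145 + p_m*14.110000 + p_d*0.000000] = 17.393409
  V(1,+1) = exp(-r*dt) * [p_u*107.456443 + p_m*53.661145 + p_d*14.110000] = 54.226545
  V(0,+0) = exp(-r*dt) * [p_u*54.226545 + p_m*17.393409 + p_d*2.114881] = 20.037752


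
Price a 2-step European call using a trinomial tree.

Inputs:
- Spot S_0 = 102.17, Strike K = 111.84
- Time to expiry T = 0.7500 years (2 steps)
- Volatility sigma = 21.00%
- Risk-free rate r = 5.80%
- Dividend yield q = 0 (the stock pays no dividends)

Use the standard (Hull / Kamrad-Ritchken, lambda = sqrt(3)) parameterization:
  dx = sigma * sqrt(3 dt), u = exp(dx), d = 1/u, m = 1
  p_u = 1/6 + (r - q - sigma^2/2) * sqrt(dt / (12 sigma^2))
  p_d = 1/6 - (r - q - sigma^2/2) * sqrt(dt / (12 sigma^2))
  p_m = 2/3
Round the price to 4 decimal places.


dt = T/N = 0.375000; dx = sigma*sqrt(3*dt) = 0.222739
u = exp(dx) = 1.249494; d = 1/u = 0.800324
p_u = 0.196929, p_m = 0.666667, p_d = 0.136404
Discount per step: exp(-r*dt) = 0.978485
Stock lattice S(k, j) with j the centered position index:
  k=0: S(0,+0) = 102.1700
  k=1: S(1,-1) = 81.7691; S(1,+0) = 102.1700; S(1,+1) = 127.6608
  k=2: S(2,-2) = 65.4418; S(2,-1) = 81.7691; S(2,+0) = 102.1700; S(2,+1) = 127.6608; S(2,+2) = 159.5114
Terminal payoffs V(N, j) = max(S_T - K, 0):
  V(2,-2) = 0.000000; V(2,-1) = 0.000000; V(2,+0) = 0.000000; V(2,+1) = 15.820798; V(2,+2) = 47.671395
Backward induction: V(k, j) = exp(-r*dt) * [p_u * V(k+1, j+1) + p_m * V(k+1, j) + p_d * V(k+1, j-1)]
  V(1,-1) = exp(-r*dt) * [p_u*0.000000 + p_m*0.000000 + p_d*0.000000] = 0.000000
  V(1,+0) = exp(-r*dt) * [p_u*15.820798 + p_m*0.000000 + p_d*0.000000] = 3.048544
  V(1,+1) = exp(-r*dt) * [p_u*47.671395 + p_m*15.820798 + p_d*0.000000] = 19.506179
  V(0,+0) = exp(-r*dt) * [p_u*19.506179 + p_m*3.048544 + p_d*0.000000] = 5.747324

Answer: Price = V(0,0) = 5.7473


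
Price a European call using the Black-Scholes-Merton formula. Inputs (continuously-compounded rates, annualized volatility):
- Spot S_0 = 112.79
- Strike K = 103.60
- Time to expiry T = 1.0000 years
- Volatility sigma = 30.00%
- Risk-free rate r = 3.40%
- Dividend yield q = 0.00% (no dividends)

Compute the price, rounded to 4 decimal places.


Answer: Price = 19.9976

Derivation:
d1 = (ln(S/K) + (r - q + 0.5*sigma^2) * T) / (sigma * sqrt(T)) = 0.54663451
d2 = d1 - sigma * sqrt(T) = 0.24663451
exp(-rT) = 0.96657150; exp(-qT) = 1.00000000
C = S_0 * exp(-qT) * N(d1) - K * exp(-rT) * N(d2)
N(d1) = 0.70768507; N(d2) = 0.59740445
C = 112.7900 * 1.00000000 * 0.70768507 - 103.6000 * 0.96657150 * 0.59740445 = 19.9976


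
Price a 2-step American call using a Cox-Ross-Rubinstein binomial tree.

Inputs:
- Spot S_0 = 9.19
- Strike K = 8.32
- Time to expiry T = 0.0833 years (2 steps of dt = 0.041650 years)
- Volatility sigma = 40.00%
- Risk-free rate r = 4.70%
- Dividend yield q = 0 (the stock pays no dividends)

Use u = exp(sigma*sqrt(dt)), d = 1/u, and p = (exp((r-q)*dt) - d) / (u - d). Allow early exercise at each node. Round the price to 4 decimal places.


dt = T/N = 0.041650
u = exp(sigma*sqrt(dt)) = 1.085058; d = 1/u = 0.921610
p = (exp((r-q)*dt) - d) / (u - d) = 0.491591
Discount per step: exp(-r*dt) = 0.998044
Stock lattice S(k, i) with i counting down-moves:
  k=0: S(0,0) = 9.1900
  k=1: S(1,0) = 9.9717; S(1,1) = 8.4696
  k=2: S(2,0) = 10.8199; S(2,1) = 9.1900; S(2,2) = 7.8057
Terminal payoffs V(N, i) = max(S_T - K, 0):
  V(2,0) = 2.499852; V(2,1) = 0.870000; V(2,2) = 0.000000
Backward induction: V(k, i) = exp(-r*dt) * [p * V(k+1, i) + (1-p) * V(k+1, i+1)]; then take max(V_cont, immediate exercise) for American.
  V(1,0) = exp(-r*dt) * [p*2.499852 + (1-p)*0.870000] = 1.667953; exercise = 1.651682; V(1,0) = max -> 1.667953
  V(1,1) = exp(-r*dt) * [p*0.870000 + (1-p)*0.000000] = 0.426848; exercise = 0.149594; V(1,1) = max -> 0.426848
  V(0,0) = exp(-r*dt) * [p*1.667953 + (1-p)*0.426848] = 1.034936; exercise = 0.870000; V(0,0) = max -> 1.034936

Answer: Price = V(0,0) = 1.0349


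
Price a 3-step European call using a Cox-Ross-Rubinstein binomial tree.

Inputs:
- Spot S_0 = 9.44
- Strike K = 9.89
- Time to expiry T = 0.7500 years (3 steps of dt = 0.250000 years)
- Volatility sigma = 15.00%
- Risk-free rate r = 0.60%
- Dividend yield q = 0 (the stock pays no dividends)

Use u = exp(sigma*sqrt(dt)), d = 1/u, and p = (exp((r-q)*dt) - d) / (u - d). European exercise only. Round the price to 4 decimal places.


dt = T/N = 0.250000
u = exp(sigma*sqrt(dt)) = 1.077884; d = 1/u = 0.927743
p = (exp((r-q)*dt) - d) / (u - d) = 0.491257
Discount per step: exp(-r*dt) = 0.998501
Stock lattice S(k, i) with i counting down-moves:
  k=0: S(0,0) = 9.4400
  k=1: S(1,0) = 10.1752; S(1,1) = 8.7579
  k=2: S(2,0) = 10.9677; S(2,1) = 9.4400; S(2,2) = 8.1251
  k=3: S(3,0) = 11.8219; S(3,1) = 10.1752; S(3,2) = 8.7579; S(3,3) = 7.5380
Terminal payoffs V(N, i) = max(S_T - K, 0):
  V(3,0) = 1.931926; V(3,1) = 0.285226; V(3,2) = 0.000000; V(3,3) = 0.000000
Backward induction: V(k, i) = exp(-r*dt) * [p * V(k+1, i) + (1-p) * V(k+1, i+1)].
  V(2,0) = exp(-r*dt) * [p*1.931926 + (1-p)*0.285226] = 1.092539
  V(2,1) = exp(-r*dt) * [p*0.285226 + (1-p)*0.000000] = 0.139909
  V(2,2) = exp(-r*dt) * [p*0.000000 + (1-p)*0.000000] = 0.000000
  V(1,0) = exp(-r*dt) * [p*1.092539 + (1-p)*0.139909] = 0.606984
  V(1,1) = exp(-r*dt) * [p*0.139909 + (1-p)*0.000000] = 0.068628
  V(0,0) = exp(-r*dt) * [p*0.606984 + (1-p)*0.068628] = 0.332600

Answer: Price = V(0,0) = 0.3326


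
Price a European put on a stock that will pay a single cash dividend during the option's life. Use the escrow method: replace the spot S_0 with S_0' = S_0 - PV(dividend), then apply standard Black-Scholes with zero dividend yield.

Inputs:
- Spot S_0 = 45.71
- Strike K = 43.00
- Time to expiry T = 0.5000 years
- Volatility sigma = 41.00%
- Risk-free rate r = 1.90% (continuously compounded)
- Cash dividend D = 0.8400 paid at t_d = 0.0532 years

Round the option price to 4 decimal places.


PV(D) = D * exp(-r * t_d) = 0.8400 * 0.99898971 = 0.83915136
S_0' = S_0 - PV(D) = 45.7100 - 0.83915136 = 44.87084864
d1 = (ln(S_0'/K) + (r + sigma^2/2)*T) / (sigma*sqrt(T)) = 0.32462485
d2 = d1 - sigma*sqrt(T) = 0.03471107
exp(-rT) = 0.99054498
N(-d1) = 0.37273251; N(-d2) = 0.48615507
P = K * exp(-rT) * N(-d2) - S_0' * N(-d1) = 43.0000 * 0.99054498 * 0.48615507 - 44.87084864 * 0.37273251 = 3.9822

Answer: Price = 3.9822


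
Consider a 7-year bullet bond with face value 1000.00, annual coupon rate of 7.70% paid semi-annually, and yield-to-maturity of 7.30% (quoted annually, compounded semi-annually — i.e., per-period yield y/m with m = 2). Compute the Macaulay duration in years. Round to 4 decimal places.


Answer: Macaulay duration = 5.5577 years

Derivation:
Coupon per period c = face * coupon_rate / m = 38.500000
Periods per year m = 2; per-period yield y/m = 0.036500
Number of cashflows N = 14
Cashflows (t years, CF_t, discount factor 1/(1+y/m)^(m*t), PV):
  t = 0.5000: CF_t = 38.500000, DF = 0.964785, PV = 37.144235
  t = 1.0000: CF_t = 38.500000, DF = 0.930811, PV = 35.836214
  t = 1.5000: CF_t = 38.500000, DF = 0.898033, PV = 34.574253
  t = 2.0000: CF_t = 38.500000, DF = 0.866409, PV = 33.356733
  t = 2.5000: CF_t = 38.500000, DF = 0.835898, PV = 32.182086
  t = 3.0000: CF_t = 38.500000, DF = 0.806462, PV = 31.048805
  t = 3.5000: CF_t = 38.500000, DF = 0.778063, PV = 29.955432
  t = 4.0000: CF_t = 38.500000, DF = 0.750664, PV = 28.900561
  t = 4.5000: CF_t = 38.500000, DF = 0.724230, PV = 27.882838
  t = 5.0000: CF_t = 38.500000, DF = 0.698726, PV = 26.900953
  t = 5.5000: CF_t = 38.500000, DF = 0.674121, PV = 25.953645
  t = 6.0000: CF_t = 38.500000, DF = 0.650382, PV = 25.039696
  t = 6.5000: CF_t = 38.500000, DF = 0.627479, PV = 24.157932
  t = 7.0000: CF_t = 1038.500000, DF = 0.605382, PV = 628.689505
Price P = sum_t PV_t = 1021.622888
Macaulay numerator sum_t t * PV_t:
  t * PV_t at t = 0.5000: 18.572118
  t * PV_t at t = 1.0000: 35.836214
  t * PV_t at t = 1.5000: 51.861380
  t * PV_t at t = 2.0000: 66.713465
  t * PV_t at t = 2.5000: 80.455216
  t * PV_t at t = 3.0000: 93.146415
  t * PV_t at t = 3.5000: 104.844011
  t * PV_t at t = 4.0000: 115.602245
  t * PV_t at t = 4.5000: 125.472770
  t * PV_t at t = 5.0000: 134.504765
  t * PV_t at t = 5.5000: 142.745047
  t * PV_t at t = 6.0000: 150.238176
  t * PV_t at t = 6.5000: 157.026555
  t * PV_t at t = 7.0000: 4400.826538
Macaulay duration D = (sum_t t * PV_t) / P = 5677.844916 / 1021.622888 = 5.557672


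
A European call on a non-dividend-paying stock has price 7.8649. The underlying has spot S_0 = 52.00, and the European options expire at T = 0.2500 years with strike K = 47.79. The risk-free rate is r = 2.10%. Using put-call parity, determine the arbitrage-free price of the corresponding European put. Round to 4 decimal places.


Answer: Put price = 3.4047

Derivation:
Put-call parity: C - P = S_0 * exp(-qT) - K * exp(-rT).
S_0 * exp(-qT) = 52.0000 * 1.00000000 = 52.00000000
K * exp(-rT) = 47.7900 * 0.99476376 = 47.53975995
P = C - S*exp(-qT) + K*exp(-rT)
P = 7.8649 - 52.00000000 + 47.53975995 = 3.4047


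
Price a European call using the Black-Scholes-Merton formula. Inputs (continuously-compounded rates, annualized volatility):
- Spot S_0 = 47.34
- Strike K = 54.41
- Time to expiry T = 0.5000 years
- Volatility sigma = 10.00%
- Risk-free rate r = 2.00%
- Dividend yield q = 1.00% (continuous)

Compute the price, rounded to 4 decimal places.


d1 = (ln(S/K) + (r - q + 0.5*sigma^2) * T) / (sigma * sqrt(T)) = -1.86241116
d2 = d1 - sigma * sqrt(T) = -1.93312184
exp(-rT) = 0.99004983; exp(-qT) = 0.99501248
C = S_0 * exp(-qT) * N(d1) - K * exp(-rT) * N(d2)
N(d1) = 0.03127258; N(d2) = 0.02661059
C = 47.3400 * 0.99501248 * 0.03127258 - 54.4100 * 0.99004983 * 0.02661059 = 0.0396

Answer: Price = 0.0396


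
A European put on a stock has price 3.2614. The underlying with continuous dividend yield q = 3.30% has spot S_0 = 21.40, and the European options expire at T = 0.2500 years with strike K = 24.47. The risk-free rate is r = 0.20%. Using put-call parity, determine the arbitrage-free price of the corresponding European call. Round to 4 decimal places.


Answer: Call price = 0.0278

Derivation:
Put-call parity: C - P = S_0 * exp(-qT) - K * exp(-rT).
S_0 * exp(-qT) = 21.4000 * 0.99178394 = 21.22417627
K * exp(-rT) = 24.4700 * 0.99950012 = 24.45776806
C = P + S*exp(-qT) - K*exp(-rT)
C = 3.2614 + 21.22417627 - 24.45776806 = 0.0278


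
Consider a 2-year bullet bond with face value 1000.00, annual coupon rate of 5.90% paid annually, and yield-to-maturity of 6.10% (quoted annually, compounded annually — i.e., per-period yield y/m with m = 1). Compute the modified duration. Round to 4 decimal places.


Answer: Modified duration = 1.8324

Derivation:
Coupon per period c = face * coupon_rate / m = 59.000000
Periods per year m = 1; per-period yield y/m = 0.061000
Number of cashflows N = 2
Cashflows (t years, CF_t, discount factor 1/(1+y/m)^(m*t), PV):
  t = 1.0000: CF_t = 59.000000, DF = 0.942507, PV = 55.607917
  t = 2.0000: CF_t = 1059.000000, DF = 0.888320, PV = 940.730430
Price P = sum_t PV_t = 996.338347
First compute Macaulay numerator sum_t t * PV_t:
  t * PV_t at t = 1.0000: 55.607917
  t * PV_t at t = 2.0000: 1881.460859
Macaulay duration D = 1937.068776 / 996.338347 = 1.944188
Modified duration = D / (1 + y/m) = 1.944188 / (1 + 0.061000) = 1.832411


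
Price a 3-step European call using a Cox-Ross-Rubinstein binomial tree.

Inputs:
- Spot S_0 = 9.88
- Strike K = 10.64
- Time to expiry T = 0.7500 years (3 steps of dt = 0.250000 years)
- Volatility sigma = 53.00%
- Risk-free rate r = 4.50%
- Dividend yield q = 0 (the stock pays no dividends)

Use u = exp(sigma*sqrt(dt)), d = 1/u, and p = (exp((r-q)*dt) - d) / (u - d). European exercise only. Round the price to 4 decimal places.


dt = T/N = 0.250000
u = exp(sigma*sqrt(dt)) = 1.303431; d = 1/u = 0.767206
p = (exp((r-q)*dt) - d) / (u - d) = 0.455233
Discount per step: exp(-r*dt) = 0.988813
Stock lattice S(k, i) with i counting down-moves:
  k=0: S(0,0) = 9.8800
  k=1: S(1,0) = 12.8779; S(1,1) = 7.5800
  k=2: S(2,0) = 16.7855; S(2,1) = 9.8800; S(2,2) = 5.8154
  k=3: S(3,0) = 21.8787; S(3,1) = 12.8779; S(3,2) = 7.5800; S(3,3) = 4.4616
Terminal payoffs V(N, i) = max(S_T - K, 0):
  V(3,0) = 11.238677; V(3,1) = 2.237898; V(3,2) = 0.000000; V(3,3) = 0.000000
Backward induction: V(k, i) = exp(-r*dt) * [p * V(k+1, i) + (1-p) * V(k+1, i+1)].
  V(2,0) = exp(-r*dt) * [p*11.238677 + (1-p)*2.237898] = 6.264480
  V(2,1) = exp(-r*dt) * [p*2.237898 + (1-p)*0.000000] = 1.007369
  V(2,2) = exp(-r*dt) * [p*0.000000 + (1-p)*0.000000] = 0.000000
  V(1,0) = exp(-r*dt) * [p*6.264480 + (1-p)*1.007369] = 3.362540
  V(1,1) = exp(-r*dt) * [p*1.007369 + (1-p)*0.000000] = 0.453458
  V(0,0) = exp(-r*dt) * [p*3.362540 + (1-p)*0.453458] = 1.757882

Answer: Price = V(0,0) = 1.7579


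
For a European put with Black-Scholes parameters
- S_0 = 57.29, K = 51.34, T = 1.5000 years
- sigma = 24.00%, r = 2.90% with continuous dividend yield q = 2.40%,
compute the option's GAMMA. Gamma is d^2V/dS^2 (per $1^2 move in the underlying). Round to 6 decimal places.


Answer: Gamma = 0.019693

Derivation:
d1 = 0.5455418945; d2 = 0.2516031254
phi(d1) = 0.3437823544; exp(-qT) = 0.9646402935; exp(-rT) = 0.9574325541
Gamma = exp(-qT) * phi(d1) / (S * sigma * sqrt(T)) = 0.9646402935 * 0.3437823544 / (57.2900 * 0.2400 * 1.2247448714) = 0.019693


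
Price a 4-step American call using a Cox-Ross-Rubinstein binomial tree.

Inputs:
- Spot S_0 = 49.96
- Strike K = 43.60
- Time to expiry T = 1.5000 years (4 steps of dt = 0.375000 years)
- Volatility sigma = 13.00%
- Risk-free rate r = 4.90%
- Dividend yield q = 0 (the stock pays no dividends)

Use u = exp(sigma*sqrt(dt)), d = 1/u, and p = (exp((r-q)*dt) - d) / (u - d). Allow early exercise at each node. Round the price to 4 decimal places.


Answer: Price = V(0,0) = 9.7734

Derivation:
dt = T/N = 0.375000
u = exp(sigma*sqrt(dt)) = 1.082863; d = 1/u = 0.923478
p = (exp((r-q)*dt) - d) / (u - d) = 0.596461
Discount per step: exp(-r*dt) = 0.981793
Stock lattice S(k, i) with i counting down-moves:
  k=0: S(0,0) = 49.9600
  k=1: S(1,0) = 54.0998; S(1,1) = 46.1370
  k=2: S(2,0) = 58.5827; S(2,1) = 49.9600; S(2,2) = 42.6065
  k=3: S(3,0) = 63.4370; S(3,1) = 54.0998; S(3,2) = 46.1370; S(3,3) = 39.3461
  k=4: S(4,0) = 68.6936; S(4,1) = 58.5827; S(4,2) = 49.9600; S(4,3) = 42.6065; S(4,4) = 36.3353
Terminal payoffs V(N, i) = max(S_T - K, 0):
  V(4,0) = 25.093622; V(4,1) = 14.982705; V(4,2) = 6.360000; V(4,3) = 0.000000; V(4,4) = 0.000000
Backward induction: V(k, i) = exp(-r*dt) * [p * V(k+1, i) + (1-p) * V(k+1, i+1)]; then take max(V_cont, immediate exercise) for American.
  V(3,0) = exp(-r*dt) * [p*25.093622 + (1-p)*14.982705] = 20.630875; exercise = 19.837041; V(3,0) = max -> 20.630875
  V(3,1) = exp(-r*dt) * [p*14.982705 + (1-p)*6.360000] = 11.293667; exercise = 10.499833; V(3,1) = max -> 11.293667
  V(3,2) = exp(-r*dt) * [p*6.360000 + (1-p)*0.000000] = 3.724423; exercise = 2.536956; V(3,2) = max -> 3.724423
  V(3,3) = exp(-r*dt) * [p*0.000000 + (1-p)*0.000000] = 0.000000; exercise = 0.000000; V(3,3) = max -> 0.000000
  V(2,0) = exp(-r*dt) * [p*20.630875 + (1-p)*11.293667] = 16.555920; exercise = 14.982705; V(2,0) = max -> 16.555920
  V(2,1) = exp(-r*dt) * [p*11.293667 + (1-p)*3.724423] = 8.089169; exercise = 6.360000; V(2,1) = max -> 8.089169
  V(2,2) = exp(-r*dt) * [p*3.724423 + (1-p)*0.000000] = 2.181026; exercise = 0.000000; V(2,2) = max -> 2.181026
  V(1,0) = exp(-r*dt) * [p*16.555920 + (1-p)*8.089169] = 12.900026; exercise = 10.499833; V(1,0) = max -> 12.900026
  V(1,1) = exp(-r*dt) * [p*8.089169 + (1-p)*2.181026] = 5.601131; exercise = 2.536956; V(1,1) = max -> 5.601131
  V(0,0) = exp(-r*dt) * [p*12.900026 + (1-p)*5.601131] = 9.773391; exercise = 6.360000; V(0,0) = max -> 9.773391


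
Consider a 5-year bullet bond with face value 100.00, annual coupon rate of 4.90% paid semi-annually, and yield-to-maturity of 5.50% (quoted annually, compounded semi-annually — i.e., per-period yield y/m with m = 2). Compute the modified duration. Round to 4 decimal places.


Coupon per period c = face * coupon_rate / m = 2.450000
Periods per year m = 2; per-period yield y/m = 0.027500
Number of cashflows N = 10
Cashflows (t years, CF_t, discount factor 1/(1+y/m)^(m*t), PV):
  t = 0.5000: CF_t = 2.450000, DF = 0.973236, PV = 2.384428
  t = 1.0000: CF_t = 2.450000, DF = 0.947188, PV = 2.320611
  t = 1.5000: CF_t = 2.450000, DF = 0.921838, PV = 2.258503
  t = 2.0000: CF_t = 2.450000, DF = 0.897166, PV = 2.198056
  t = 2.5000: CF_t = 2.450000, DF = 0.873154, PV = 2.139227
  t = 3.0000: CF_t = 2.450000, DF = 0.849785, PV = 2.081973
  t = 3.5000: CF_t = 2.450000, DF = 0.827041, PV = 2.026251
  t = 4.0000: CF_t = 2.450000, DF = 0.804906, PV = 1.972021
  t = 4.5000: CF_t = 2.450000, DF = 0.783364, PV = 1.919241
  t = 5.0000: CF_t = 102.450000, DF = 0.762398, PV = 78.107665
Price P = sum_t PV_t = 97.407977
First compute Macaulay numerator sum_t t * PV_t:
  t * PV_t at t = 0.5000: 1.192214
  t * PV_t at t = 1.0000: 2.320611
  t * PV_t at t = 1.5000: 3.387754
  t * PV_t at t = 2.0000: 4.396112
  t * PV_t at t = 2.5000: 5.348068
  t * PV_t at t = 3.0000: 6.245919
  t * PV_t at t = 3.5000: 7.091879
  t * PV_t at t = 4.0000: 7.888082
  t * PV_t at t = 4.5000: 8.636586
  t * PV_t at t = 5.0000: 390.538327
Macaulay duration D = 437.045554 / 97.407977 = 4.486753
Modified duration = D / (1 + y/m) = 4.486753 / (1 + 0.027500) = 4.366670

Answer: Modified duration = 4.3667


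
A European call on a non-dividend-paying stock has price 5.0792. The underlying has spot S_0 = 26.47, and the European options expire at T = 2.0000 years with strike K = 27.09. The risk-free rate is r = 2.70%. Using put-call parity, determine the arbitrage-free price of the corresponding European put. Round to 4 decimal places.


Put-call parity: C - P = S_0 * exp(-qT) - K * exp(-rT).
S_0 * exp(-qT) = 26.4700 * 1.00000000 = 26.47000000
K * exp(-rT) = 27.0900 * 0.94743211 = 25.66593577
P = C - S*exp(-qT) + K*exp(-rT)
P = 5.0792 - 26.47000000 + 25.66593577 = 4.2751

Answer: Put price = 4.2751


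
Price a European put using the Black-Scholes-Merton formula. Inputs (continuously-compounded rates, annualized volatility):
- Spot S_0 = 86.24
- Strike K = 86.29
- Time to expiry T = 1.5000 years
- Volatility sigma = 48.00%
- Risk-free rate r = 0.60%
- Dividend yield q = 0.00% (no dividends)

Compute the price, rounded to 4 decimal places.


Answer: Price = 19.4951

Derivation:
d1 = (ln(S/K) + (r - q + 0.5*sigma^2) * T) / (sigma * sqrt(T)) = 0.30826214
d2 = d1 - sigma * sqrt(T) = -0.27961539
exp(-rT) = 0.99104038; exp(-qT) = 1.00000000
P = K * exp(-rT) * N(-d2) - S_0 * exp(-qT) * N(-d1)
N(-d1) = 0.37894143; N(-d2) = 0.61011370
P = 86.2900 * 0.99104038 * 0.61011370 - 86.2400 * 1.00000000 * 0.37894143 = 19.4951


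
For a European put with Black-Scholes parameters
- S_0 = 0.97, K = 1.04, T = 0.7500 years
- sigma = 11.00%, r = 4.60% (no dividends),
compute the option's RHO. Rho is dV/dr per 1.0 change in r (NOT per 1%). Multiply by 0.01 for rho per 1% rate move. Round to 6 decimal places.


Answer: Rho = -0.498573

Derivation:
d1 = -0.3216619964; d2 = -0.4169247909
phi(d1) = 0.3788284734; exp(-qT) = 1.0000000000; exp(-rT) = 0.9660883397
N(-d2) = 0.6616332901
Rho = -K*T*exp(-rT)*N(-d2) = -1.0400 * 0.7500 * 0.9660883397 * 0.6616332901 = -0.498573


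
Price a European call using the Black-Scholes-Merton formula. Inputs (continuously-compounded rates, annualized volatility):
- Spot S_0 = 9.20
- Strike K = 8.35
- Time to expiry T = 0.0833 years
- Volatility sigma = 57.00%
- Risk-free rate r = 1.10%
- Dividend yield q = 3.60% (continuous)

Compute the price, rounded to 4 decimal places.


d1 = (ln(S/K) + (r - q + 0.5*sigma^2) * T) / (sigma * sqrt(T)) = 0.65886736
d2 = d1 - sigma * sqrt(T) = 0.49435544
exp(-rT) = 0.99908412; exp(-qT) = 0.99700569
C = S_0 * exp(-qT) * N(d1) - K * exp(-rT) * N(d2)
N(d1) = 0.74500953; N(d2) = 0.68947241
C = 9.2000 * 0.99700569 * 0.74500953 - 8.3500 * 0.99908412 * 0.68947241 = 1.0817

Answer: Price = 1.0817


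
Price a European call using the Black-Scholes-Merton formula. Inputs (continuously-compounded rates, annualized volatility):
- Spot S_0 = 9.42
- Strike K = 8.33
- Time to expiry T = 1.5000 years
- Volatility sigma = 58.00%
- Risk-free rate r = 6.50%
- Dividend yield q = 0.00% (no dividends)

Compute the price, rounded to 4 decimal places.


Answer: Price = 3.3951

Derivation:
d1 = (ln(S/K) + (r - q + 0.5*sigma^2) * T) / (sigma * sqrt(T)) = 0.66554555
d2 = d1 - sigma * sqrt(T) = -0.04480647
exp(-rT) = 0.90710234; exp(-qT) = 1.00000000
C = S_0 * exp(-qT) * N(d1) - K * exp(-rT) * N(d2)
N(d1) = 0.74714919; N(d2) = 0.48213078
C = 9.4200 * 1.00000000 * 0.74714919 - 8.3300 * 0.90710234 * 0.48213078 = 3.3951


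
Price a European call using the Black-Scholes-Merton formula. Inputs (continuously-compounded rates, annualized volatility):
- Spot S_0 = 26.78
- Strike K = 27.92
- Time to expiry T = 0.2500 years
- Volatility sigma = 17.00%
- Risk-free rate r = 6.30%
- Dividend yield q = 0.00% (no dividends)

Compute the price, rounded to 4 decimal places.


d1 = (ln(S/K) + (r - q + 0.5*sigma^2) * T) / (sigma * sqrt(T)) = -0.26265221
d2 = d1 - sigma * sqrt(T) = -0.34765221
exp(-rT) = 0.98437338; exp(-qT) = 1.00000000
C = S_0 * exp(-qT) * N(d1) - K * exp(-rT) * N(d2)
N(d1) = 0.39640933; N(d2) = 0.36405070
C = 26.7800 * 1.00000000 * 0.39640933 - 27.9200 * 0.98437338 * 0.36405070 = 0.6104

Answer: Price = 0.6104


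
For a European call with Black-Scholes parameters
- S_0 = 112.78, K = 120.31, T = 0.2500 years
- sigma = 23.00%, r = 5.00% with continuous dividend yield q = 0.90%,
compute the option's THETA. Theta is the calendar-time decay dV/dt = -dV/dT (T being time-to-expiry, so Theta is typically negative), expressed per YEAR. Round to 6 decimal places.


Answer: Theta = -10.898237

Derivation:
d1 = -0.4153932754; d2 = -0.5303932754
phi(d1) = 0.3659661926; exp(-qT) = 0.9977525294; exp(-rT) = 0.9875778005
Theta = -S*exp(-qT)*phi(d1)*sigma/(2*sqrt(T)) - r*K*exp(-rT)*N(d2) + q*S*exp(-qT)*N(d1)
N(d1) = 0.3389270143; N(d2) = 0.2979196437; sqrt(T) = 0.5000000000
Term 1 = -112.7800 * 0.9977525294 * 0.3659661926 * 0.2300 / (2 * 0.5000000000) = -9.4716083450
Term 2 = -0.0500 * 120.3100 * 0.9875778005 * 0.2979196437 = -1.7698733505
Term 3 = 0.0090 * 112.7800 * 0.9977525294 * 0.3389270143 = 0.3432445284
Theta = -9.4716083450 + (-1.7698733505) + (0.3432445284) = -10.898237


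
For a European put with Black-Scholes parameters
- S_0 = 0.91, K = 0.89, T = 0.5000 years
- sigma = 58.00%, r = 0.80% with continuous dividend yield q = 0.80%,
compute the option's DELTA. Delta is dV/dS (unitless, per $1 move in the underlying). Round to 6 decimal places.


Answer: Delta = -0.396134

Derivation:
d1 = 0.2592476242; d2 = -0.1508743089
phi(d1) = 0.3857587139; exp(-qT) = 0.9960079893; exp(-rT) = 0.9960079893
N(-d1) = 0.3977220940
Delta = -exp(-qT) * N(-d1) = -0.9960079893 * 0.3977220940 = -0.396134


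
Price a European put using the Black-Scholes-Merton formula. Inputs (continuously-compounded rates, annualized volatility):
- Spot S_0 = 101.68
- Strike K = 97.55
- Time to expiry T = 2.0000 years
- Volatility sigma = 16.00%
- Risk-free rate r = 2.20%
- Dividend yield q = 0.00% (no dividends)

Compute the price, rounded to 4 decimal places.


Answer: Price = 5.2356

Derivation:
d1 = (ln(S/K) + (r - q + 0.5*sigma^2) * T) / (sigma * sqrt(T)) = 0.49084507
d2 = d1 - sigma * sqrt(T) = 0.26457090
exp(-rT) = 0.95695396; exp(-qT) = 1.00000000
P = K * exp(-rT) * N(-d2) - S_0 * exp(-qT) * N(-d1)
N(-d1) = 0.31176802; N(-d2) = 0.39567002
P = 97.5500 * 0.95695396 * 0.39567002 - 101.6800 * 1.00000000 * 0.31176802 = 5.2356


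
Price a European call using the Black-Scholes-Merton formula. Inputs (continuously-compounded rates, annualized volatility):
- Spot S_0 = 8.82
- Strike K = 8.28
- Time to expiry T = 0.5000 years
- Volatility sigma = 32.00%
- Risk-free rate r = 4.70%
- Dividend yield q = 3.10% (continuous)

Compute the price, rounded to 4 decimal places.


d1 = (ln(S/K) + (r - q + 0.5*sigma^2) * T) / (sigma * sqrt(T)) = 0.42770636
d2 = d1 - sigma * sqrt(T) = 0.20143219
exp(-rT) = 0.97677397; exp(-qT) = 0.98461951
C = S_0 * exp(-qT) * N(d1) - K * exp(-rT) * N(d2)
N(d1) = 0.66556754; N(d2) = 0.57981968
C = 8.8200 * 0.98461951 * 0.66556754 - 8.2800 * 0.97677397 * 0.57981968 = 1.0906

Answer: Price = 1.0906


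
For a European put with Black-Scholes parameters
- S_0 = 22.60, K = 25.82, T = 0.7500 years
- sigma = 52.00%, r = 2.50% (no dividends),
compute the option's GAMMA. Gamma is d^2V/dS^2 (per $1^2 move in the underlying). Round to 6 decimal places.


Answer: Gamma = 0.039182

Derivation:
d1 = -0.0289773857; d2 = -0.4793105957
phi(d1) = 0.3987748219; exp(-qT) = 1.0000000000; exp(-rT) = 0.9814246877
Gamma = exp(-qT) * phi(d1) / (S * sigma * sqrt(T)) = 1.0000000000 * 0.3987748219 / (22.6000 * 0.5200 * 0.8660254038) = 0.039182


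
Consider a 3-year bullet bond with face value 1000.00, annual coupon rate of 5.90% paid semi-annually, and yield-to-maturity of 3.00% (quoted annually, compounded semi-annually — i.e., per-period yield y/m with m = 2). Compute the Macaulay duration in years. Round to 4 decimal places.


Answer: Macaulay duration = 2.8026 years

Derivation:
Coupon per period c = face * coupon_rate / m = 29.500000
Periods per year m = 2; per-period yield y/m = 0.015000
Number of cashflows N = 6
Cashflows (t years, CF_t, discount factor 1/(1+y/m)^(m*t), PV):
  t = 0.5000: CF_t = 29.500000, DF = 0.985222, PV = 29.064039
  t = 1.0000: CF_t = 29.500000, DF = 0.970662, PV = 28.634522
  t = 1.5000: CF_t = 29.500000, DF = 0.956317, PV = 28.211351
  t = 2.0000: CF_t = 29.500000, DF = 0.942184, PV = 27.794435
  t = 2.5000: CF_t = 29.500000, DF = 0.928260, PV = 27.383680
  t = 3.0000: CF_t = 1029.500000, DF = 0.914542, PV = 941.521187
Price P = sum_t PV_t = 1082.609214
Macaulay numerator sum_t t * PV_t:
  t * PV_t at t = 0.5000: 14.532020
  t * PV_t at t = 1.0000: 28.634522
  t * PV_t at t = 1.5000: 42.317027
  t * PV_t at t = 2.0000: 55.588870
  t * PV_t at t = 2.5000: 68.459199
  t * PV_t at t = 3.0000: 2824.563562
Macaulay duration D = (sum_t t * PV_t) / P = 3034.095198 / 1082.609214 = 2.802577


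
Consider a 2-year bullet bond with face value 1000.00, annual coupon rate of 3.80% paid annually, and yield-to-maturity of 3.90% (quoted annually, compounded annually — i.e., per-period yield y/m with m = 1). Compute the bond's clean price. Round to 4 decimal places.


Answer: Price = 998.1112

Derivation:
Coupon per period c = face * coupon_rate / m = 38.000000
Periods per year m = 1; per-period yield y/m = 0.039000
Number of cashflows N = 2
Cashflows (t years, CF_t, discount factor 1/(1+y/m)^(m*t), PV):
  t = 1.0000: CF_t = 38.000000, DF = 0.962464, PV = 36.573628
  t = 2.0000: CF_t = 1038.000000, DF = 0.926337, PV = 961.537571
Price P = sum_t PV_t = 998.111199


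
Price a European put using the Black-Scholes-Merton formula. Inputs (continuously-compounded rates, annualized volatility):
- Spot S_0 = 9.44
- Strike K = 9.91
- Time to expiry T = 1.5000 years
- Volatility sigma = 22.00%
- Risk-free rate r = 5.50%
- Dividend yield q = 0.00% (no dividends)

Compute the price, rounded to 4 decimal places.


Answer: Price = 0.8452

Derivation:
d1 = (ln(S/K) + (r - q + 0.5*sigma^2) * T) / (sigma * sqrt(T)) = 0.26057981
d2 = d1 - sigma * sqrt(T) = -0.00886407
exp(-rT) = 0.92081144; exp(-qT) = 1.00000000
P = K * exp(-rT) * N(-d2) - S_0 * exp(-qT) * N(-d1)
N(-d1) = 0.39720828; N(-d2) = 0.50353620
P = 9.9100 * 0.92081144 * 0.50353620 - 9.4400 * 1.00000000 * 0.39720828 = 0.8452


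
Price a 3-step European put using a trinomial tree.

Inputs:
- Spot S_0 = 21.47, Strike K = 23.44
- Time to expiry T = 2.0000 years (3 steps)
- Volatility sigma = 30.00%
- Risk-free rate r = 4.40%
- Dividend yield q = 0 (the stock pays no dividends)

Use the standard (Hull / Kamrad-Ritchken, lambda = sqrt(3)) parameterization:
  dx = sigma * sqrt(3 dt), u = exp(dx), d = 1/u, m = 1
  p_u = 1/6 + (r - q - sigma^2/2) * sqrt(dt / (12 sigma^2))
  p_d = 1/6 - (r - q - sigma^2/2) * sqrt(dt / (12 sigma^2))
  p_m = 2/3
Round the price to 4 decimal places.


dt = T/N = 0.666667; dx = sigma*sqrt(3*dt) = 0.424264
u = exp(dx) = 1.528465; d = 1/u = 0.654251
p_u = 0.165881, p_m = 0.666667, p_d = 0.167452
Discount per step: exp(-r*dt) = 0.971093
Stock lattice S(k, j) with j the centered position index:
  k=0: S(0,+0) = 21.4700
  k=1: S(1,-1) = 14.0468; S(1,+0) = 21.4700; S(1,+1) = 32.8161
  k=2: S(2,-2) = 9.1901; S(2,-1) = 14.0468; S(2,+0) = 21.4700; S(2,+1) = 32.8161; S(2,+2) = 50.1583
  k=3: S(3,-3) = 6.0126; S(3,-2) = 9.1901; S(3,-1) = 14.0468; S(3,+0) = 21.4700; S(3,+1) = 32.8161; S(3,+2) = 50.1583; S(3,+3) = 76.6653
Terminal payoffs V(N, j) = max(K - S_T, 0):
  V(3,-3) = 17.427357; V(3,-2) = 14.249885; V(3,-1) = 9.393229; V(3,+0) = 1.970000; V(3,+1) = 0.000000; V(3,+2) = 0.000000; V(3,+3) = 0.000000
Backward induction: V(k, j) = exp(-r*dt) * [p_u * V(k+1, j+1) + p_m * V(k+1, j) + p_d * V(k+1, j-1)]
  V(2,-2) = exp(-r*dt) * [p_u*9.393229 + p_m*14.249885 + p_d*17.427357] = 13.572315
  V(2,-1) = exp(-r*dt) * [p_u*1.970000 + p_m*9.393229 + p_d*14.249885] = 8.715669
  V(2,+0) = exp(-r*dt) * [p_u*0.000000 + p_m*1.970000 + p_d*9.393229] = 2.802818
  V(2,+1) = exp(-r*dt) * [p_u*0.000000 + p_m*0.000000 + p_d*1.970000] = 0.320345
  V(2,+2) = exp(-r*dt) * [p_u*0.000000 + p_m*0.000000 + p_d*0.000000] = 0.000000
  V(1,-1) = exp(-r*dt) * [p_u*2.802818 + p_m*8.715669 + p_d*13.572315] = 8.300994
  V(1,+0) = exp(-r*dt) * [p_u*0.320345 + p_m*2.802818 + p_d*8.715669] = 3.283404
  V(1,+1) = exp(-r*dt) * [p_u*0.000000 + p_m*0.320345 + p_d*2.802818] = 0.663161
  V(0,+0) = exp(-r*dt) * [p_u*0.663161 + p_m*3.283404 + p_d*8.300994] = 3.582325

Answer: Price = V(0,0) = 3.5823


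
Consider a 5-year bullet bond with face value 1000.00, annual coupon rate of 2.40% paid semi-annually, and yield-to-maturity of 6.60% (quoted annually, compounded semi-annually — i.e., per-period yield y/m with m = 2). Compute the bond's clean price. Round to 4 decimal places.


Answer: Price = 823.5774

Derivation:
Coupon per period c = face * coupon_rate / m = 12.000000
Periods per year m = 2; per-period yield y/m = 0.033000
Number of cashflows N = 10
Cashflows (t years, CF_t, discount factor 1/(1+y/m)^(m*t), PV):
  t = 0.5000: CF_t = 12.000000, DF = 0.968054, PV = 11.616651
  t = 1.0000: CF_t = 12.000000, DF = 0.937129, PV = 11.245547
  t = 1.5000: CF_t = 12.000000, DF = 0.907192, PV = 10.886300
  t = 2.0000: CF_t = 12.000000, DF = 0.878211, PV = 10.538528
  t = 2.5000: CF_t = 12.000000, DF = 0.850156, PV = 10.201867
  t = 3.0000: CF_t = 12.000000, DF = 0.822997, PV = 9.875960
  t = 3.5000: CF_t = 12.000000, DF = 0.796705, PV = 9.560465
  t = 4.0000: CF_t = 12.000000, DF = 0.771254, PV = 9.255048
  t = 4.5000: CF_t = 12.000000, DF = 0.746616, PV = 8.959388
  t = 5.0000: CF_t = 1012.000000, DF = 0.722764, PV = 731.437626
Price P = sum_t PV_t = 823.577379


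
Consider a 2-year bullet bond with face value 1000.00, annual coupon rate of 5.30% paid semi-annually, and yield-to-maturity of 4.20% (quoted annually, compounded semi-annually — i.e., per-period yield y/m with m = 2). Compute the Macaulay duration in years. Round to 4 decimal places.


Answer: Macaulay duration = 1.9248 years

Derivation:
Coupon per period c = face * coupon_rate / m = 26.500000
Periods per year m = 2; per-period yield y/m = 0.021000
Number of cashflows N = 4
Cashflows (t years, CF_t, discount factor 1/(1+y/m)^(m*t), PV):
  t = 0.5000: CF_t = 26.500000, DF = 0.979432, PV = 25.954946
  t = 1.0000: CF_t = 26.500000, DF = 0.959287, PV = 25.421103
  t = 1.5000: CF_t = 26.500000, DF = 0.939556, PV = 24.898240
  t = 2.0000: CF_t = 1026.500000, DF = 0.920231, PV = 944.617496
Price P = sum_t PV_t = 1020.891785
Macaulay numerator sum_t t * PV_t:
  t * PV_t at t = 0.5000: 12.977473
  t * PV_t at t = 1.0000: 25.421103
  t * PV_t at t = 1.5000: 37.347360
  t * PV_t at t = 2.0000: 1889.234993
Macaulay duration D = (sum_t t * PV_t) / P = 1964.980929 / 1020.891785 = 1.924769
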